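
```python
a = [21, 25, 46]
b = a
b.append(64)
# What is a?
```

After line 1: a = [21, 25, 46]
After line 2 (b = a is an alias, same object): a = [21, 25, 46], b = [21, 25, 46]
After line 3 (b.append mutates the shared list): a = [21, 25, 46, 64], b = [21, 25, 46, 64]

[21, 25, 46, 64]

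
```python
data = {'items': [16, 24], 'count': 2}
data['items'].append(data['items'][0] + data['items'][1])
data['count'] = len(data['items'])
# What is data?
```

After line 1: data = {'items': [16, 24], 'count': 2}
After line 2 (append 16 + 24 = 40): data = {'items': [16, 24, 40], 'count': 2}
After line 3 (count = len(items) = 3): data = {'items': [16, 24, 40], 'count': 3}

{'items': [16, 24, 40], 'count': 3}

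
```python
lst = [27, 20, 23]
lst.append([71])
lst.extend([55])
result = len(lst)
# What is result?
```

After line 1: lst = [27, 20, 23]
After line 2 (append adds [71] as single element): lst = [27, 20, 23, [71]]
After line 3 (extend unpacks [55], adds 55): lst = [27, 20, 23, [71], 55]
After line 4: result = len(lst) = 5

5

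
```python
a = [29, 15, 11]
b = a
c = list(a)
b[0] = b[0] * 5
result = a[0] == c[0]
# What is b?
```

After line 1: a = [29, 15, 11]
After line 2 (b = a, alias): a = [29, 15, 11], b = [29, 15, 11]
After line 3 (c = list(a) is a copy, new object): c = [29, 15, 11]
After line 4 (b[0] = 29 * 5 = 145; mutates shared a/b): a = b = [145, 15, 11], c = [29, 15, 11]
After line 5 (a[0] = 145, c[0] = 29; result = False)

[145, 15, 11]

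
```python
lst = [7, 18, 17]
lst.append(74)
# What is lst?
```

[7, 18, 17, 74]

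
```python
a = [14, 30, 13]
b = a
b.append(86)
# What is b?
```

After line 1: a = [14, 30, 13]
After line 2 (b = a is an alias, same object): a = [14, 30, 13], b = [14, 30, 13]
After line 3 (b.append mutates the shared list): a = [14, 30, 13, 86], b = [14, 30, 13, 86]

[14, 30, 13, 86]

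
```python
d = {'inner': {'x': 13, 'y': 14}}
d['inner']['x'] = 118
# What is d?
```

After line 1: d = {'inner': {'x': 13, 'y': 14}}
After line 2 (inner x overwritten): d = {'inner': {'x': 118, 'y': 14}}

{'inner': {'x': 118, 'y': 14}}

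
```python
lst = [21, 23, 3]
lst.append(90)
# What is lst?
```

[21, 23, 3, 90]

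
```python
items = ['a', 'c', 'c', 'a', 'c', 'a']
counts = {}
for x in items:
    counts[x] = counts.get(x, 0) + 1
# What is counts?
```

Initial: counts = {}, items = ['a', 'c', 'c', 'a', 'c', 'a']
See 'a': counts = {'a': 1}
See 'c': counts = {'a': 1, 'c': 1}
See 'c': counts = {'a': 1, 'c': 2}
See 'a': counts = {'a': 2, 'c': 2}
See 'c': counts = {'a': 2, 'c': 3}
See 'a': counts = {'a': 3, 'c': 3}

{'a': 3, 'c': 3}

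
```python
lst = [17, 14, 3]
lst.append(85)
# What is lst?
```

[17, 14, 3, 85]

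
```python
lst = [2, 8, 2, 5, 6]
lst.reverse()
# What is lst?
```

[6, 5, 2, 8, 2]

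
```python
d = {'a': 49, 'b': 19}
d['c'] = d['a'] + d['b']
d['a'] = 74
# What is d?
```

After line 1: d = {'a': 49, 'b': 19}
After line 2 (d['c'] = 49 + 19): d = {'a': 49, 'b': 19, 'c': 68}
After line 3: d = {'a': 74, 'b': 19, 'c': 68}

{'a': 74, 'b': 19, 'c': 68}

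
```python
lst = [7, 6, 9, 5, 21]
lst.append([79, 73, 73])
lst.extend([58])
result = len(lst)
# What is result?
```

After line 1: lst = [7, 6, 9, 5, 21]
After line 2 (append adds [79, 73, 73] as single element): lst = [7, 6, 9, 5, 21, [79, 73, 73]]
After line 3 (extend unpacks [58], adds 58): lst = [7, 6, 9, 5, 21, [79, 73, 73], 58]
After line 4: result = len(lst) = 7

7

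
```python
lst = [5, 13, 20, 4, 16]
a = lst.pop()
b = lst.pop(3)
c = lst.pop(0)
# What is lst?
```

After line 1: lst = [5, 13, 20, 4, 16]
After line 2 (pop() -> a = 16): lst = [5, 13, 20, 4]
After line 3 (pop(3) -> b = 4): lst = [5, 13, 20]
After line 4 (pop(0) -> c = 5): lst = [13, 20]

[13, 20]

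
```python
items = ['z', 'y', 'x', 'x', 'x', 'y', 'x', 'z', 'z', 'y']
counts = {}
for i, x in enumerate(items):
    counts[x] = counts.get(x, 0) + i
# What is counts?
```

Initial: counts = {}, items = ['z', 'y', 'x', 'x', 'x', 'y', 'x', 'z', 'z', 'y']
i=0, x='z': counts = {'z': 0}
i=1, x='y': counts = {'z': 0, 'y': 1}
i=2, x='x': counts = {'z': 0, 'y': 1, 'x': 2}
i=3, x='x': counts = {'z': 0, 'y': 1, 'x': 5}
i=4, x='x': counts = {'z': 0, 'y': 1, 'x': 9}
i=5, x='y': counts = {'z': 0, 'y': 6, 'x': 9}
i=6, x='x': counts = {'z': 0, 'y': 6, 'x': 15}
i=7, x='z': counts = {'z': 7, 'y': 6, 'x': 15}
i=8, x='z': counts = {'z': 15, 'y': 6, 'x': 15}
i=9, x='y': counts = {'z': 15, 'y': 15, 'x': 15}

{'z': 15, 'y': 15, 'x': 15}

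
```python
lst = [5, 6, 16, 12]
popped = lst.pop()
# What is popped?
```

12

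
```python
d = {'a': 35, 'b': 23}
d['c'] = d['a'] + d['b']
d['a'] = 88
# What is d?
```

After line 1: d = {'a': 35, 'b': 23}
After line 2 (d['c'] = 35 + 23): d = {'a': 35, 'b': 23, 'c': 58}
After line 3: d = {'a': 88, 'b': 23, 'c': 58}

{'a': 88, 'b': 23, 'c': 58}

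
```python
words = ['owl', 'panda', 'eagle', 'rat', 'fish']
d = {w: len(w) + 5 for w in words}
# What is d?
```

{'owl': 8, 'panda': 10, 'eagle': 10, 'rat': 8, 'fish': 9}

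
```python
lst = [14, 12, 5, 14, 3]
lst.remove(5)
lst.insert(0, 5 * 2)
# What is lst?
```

After line 1: lst = [14, 12, 5, 14, 3]
After line 2 (remove first 5): lst = [14, 12, 14, 3]
After line 3 (insert 10 at index 0): lst = [10, 14, 12, 14, 3]

[10, 14, 12, 14, 3]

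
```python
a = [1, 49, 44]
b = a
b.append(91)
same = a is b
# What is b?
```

After line 1: a = [1, 49, 44]
After line 2 (b = a is an alias, same object): a = [1, 49, 44], b = [1, 49, 44]
After line 3 (b.append mutates the shared list): a = [1, 49, 44, 91], b = [1, 49, 44, 91]
After line 4 (same = a is b; same object -> True): same = True

[1, 49, 44, 91]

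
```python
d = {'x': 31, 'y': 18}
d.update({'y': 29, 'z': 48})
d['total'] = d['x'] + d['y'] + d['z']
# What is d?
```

After line 1: d = {'x': 31, 'y': 18}
After line 2 (y overwritten, z added): d = {'x': 31, 'y': 29, 'z': 48}
After line 3 (total = 31 + 29 + 48 = 108): d = {'x': 31, 'y': 29, 'z': 48, 'total': 108}

{'x': 31, 'y': 29, 'z': 48, 'total': 108}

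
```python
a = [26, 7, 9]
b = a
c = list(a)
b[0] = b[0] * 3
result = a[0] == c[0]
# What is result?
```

After line 1: a = [26, 7, 9]
After line 2 (b = a, alias): a = [26, 7, 9], b = [26, 7, 9]
After line 3 (c = list(a) is a copy, new object): c = [26, 7, 9]
After line 4 (b[0] = 26 * 3 = 78; mutates shared a/b): a = b = [78, 7, 9], c = [26, 7, 9]
After line 5 (a[0] = 78, c[0] = 26; result = False)

False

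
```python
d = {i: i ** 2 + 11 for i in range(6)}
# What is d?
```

{0: 11, 1: 12, 2: 15, 3: 20, 4: 27, 5: 36}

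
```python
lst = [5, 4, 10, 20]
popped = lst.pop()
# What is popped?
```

20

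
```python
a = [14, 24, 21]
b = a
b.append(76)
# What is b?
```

After line 1: a = [14, 24, 21]
After line 2 (b = a is an alias, same object): a = [14, 24, 21], b = [14, 24, 21]
After line 3 (b.append mutates the shared list): a = [14, 24, 21, 76], b = [14, 24, 21, 76]

[14, 24, 21, 76]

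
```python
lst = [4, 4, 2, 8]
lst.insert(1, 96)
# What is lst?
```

[4, 96, 4, 2, 8]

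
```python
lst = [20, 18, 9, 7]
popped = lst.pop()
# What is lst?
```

[20, 18, 9]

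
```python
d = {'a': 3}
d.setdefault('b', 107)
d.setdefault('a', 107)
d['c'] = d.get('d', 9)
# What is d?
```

After line 1: d = {'a': 3}
After line 2 (setdefault adds 'b'=107): d = {'a': 3, 'b': 107}
After line 3 (setdefault 'a' no-op, already exists): d = {'a': 3, 'b': 107}
After line 4 (get('d', 9) returns default since 'd' not in d): d = {'a': 3, 'b': 107, 'c': 9}

{'a': 3, 'b': 107, 'c': 9}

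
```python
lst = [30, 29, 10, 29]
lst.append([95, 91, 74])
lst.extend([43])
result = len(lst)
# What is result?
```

After line 1: lst = [30, 29, 10, 29]
After line 2 (append adds [95, 91, 74] as single element): lst = [30, 29, 10, 29, [95, 91, 74]]
After line 3 (extend unpacks [43], adds 43): lst = [30, 29, 10, 29, [95, 91, 74], 43]
After line 4: result = len(lst) = 6

6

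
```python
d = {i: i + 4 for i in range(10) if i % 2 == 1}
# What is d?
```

{1: 5, 3: 7, 5: 9, 7: 11, 9: 13}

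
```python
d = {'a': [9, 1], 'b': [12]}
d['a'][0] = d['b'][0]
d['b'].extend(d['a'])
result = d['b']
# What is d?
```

After line 1: d = {'a': [9, 1], 'b': [12]}
After line 2 (a[0] = b[0] = 12): d = {'a': [12, 1], 'b': [12]}
After line 3 (b.extend(a) appends [12, 1]): d = {'a': [12, 1], 'b': [12, 12, 1]}
After line 4: result = d['b'] = [12, 12, 1]

{'a': [12, 1], 'b': [12, 12, 1]}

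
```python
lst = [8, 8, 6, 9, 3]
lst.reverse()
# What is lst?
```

[3, 9, 6, 8, 8]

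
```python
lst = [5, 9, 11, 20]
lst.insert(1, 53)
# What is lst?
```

[5, 53, 9, 11, 20]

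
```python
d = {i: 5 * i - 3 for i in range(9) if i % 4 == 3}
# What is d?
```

{3: 12, 7: 32}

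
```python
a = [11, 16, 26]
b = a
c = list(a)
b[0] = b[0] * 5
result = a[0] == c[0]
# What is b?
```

After line 1: a = [11, 16, 26]
After line 2 (b = a, alias): a = [11, 16, 26], b = [11, 16, 26]
After line 3 (c = list(a) is a copy, new object): c = [11, 16, 26]
After line 4 (b[0] = 11 * 5 = 55; mutates shared a/b): a = b = [55, 16, 26], c = [11, 16, 26]
After line 5 (a[0] = 55, c[0] = 11; result = False)

[55, 16, 26]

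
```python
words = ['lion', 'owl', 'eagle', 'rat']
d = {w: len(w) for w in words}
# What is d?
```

{'lion': 4, 'owl': 3, 'eagle': 5, 'rat': 3}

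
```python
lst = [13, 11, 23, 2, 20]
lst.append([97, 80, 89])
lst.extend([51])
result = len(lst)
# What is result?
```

After line 1: lst = [13, 11, 23, 2, 20]
After line 2 (append adds [97, 80, 89] as single element): lst = [13, 11, 23, 2, 20, [97, 80, 89]]
After line 3 (extend unpacks [51], adds 51): lst = [13, 11, 23, 2, 20, [97, 80, 89], 51]
After line 4: result = len(lst) = 7

7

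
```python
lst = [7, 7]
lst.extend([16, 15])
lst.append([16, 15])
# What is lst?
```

After line 1: lst = [7, 7]
After line 2 (extend unpacks [16, 15]): lst = [7, 7, 16, 15]
After line 3 (append adds [16, 15] as single element): lst = [7, 7, 16, 15, [16, 15]]

[7, 7, 16, 15, [16, 15]]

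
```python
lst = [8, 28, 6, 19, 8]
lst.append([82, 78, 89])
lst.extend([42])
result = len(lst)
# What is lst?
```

After line 1: lst = [8, 28, 6, 19, 8]
After line 2 (append adds [82, 78, 89] as single element): lst = [8, 28, 6, 19, 8, [82, 78, 89]]
After line 3 (extend unpacks [42], adds 42): lst = [8, 28, 6, 19, 8, [82, 78, 89], 42]
After line 4: result = len(lst) = 7

[8, 28, 6, 19, 8, [82, 78, 89], 42]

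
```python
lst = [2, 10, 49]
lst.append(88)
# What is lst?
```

[2, 10, 49, 88]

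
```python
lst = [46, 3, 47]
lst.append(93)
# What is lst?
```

[46, 3, 47, 93]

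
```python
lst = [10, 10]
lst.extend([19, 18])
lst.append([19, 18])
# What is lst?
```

After line 1: lst = [10, 10]
After line 2 (extend unpacks [19, 18]): lst = [10, 10, 19, 18]
After line 3 (append adds [19, 18] as single element): lst = [10, 10, 19, 18, [19, 18]]

[10, 10, 19, 18, [19, 18]]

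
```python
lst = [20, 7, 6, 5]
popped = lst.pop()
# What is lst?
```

[20, 7, 6]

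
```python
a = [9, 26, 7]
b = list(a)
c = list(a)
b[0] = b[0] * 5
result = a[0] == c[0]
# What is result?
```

After line 1: a = [9, 26, 7]
After line 2 (b = list(a), copy): a = [9, 26, 7], b = [9, 26, 7]
After line 3 (c = list(a) is a copy, new object): c = [9, 26, 7]
After line 4 (b[0] = 9 * 5 = 45; only b mutates (copy)): a = [9, 26, 7], b = [45, 26, 7], c = [9, 26, 7]
After line 5 (a[0] = 9, c[0] = 9; result = True)

True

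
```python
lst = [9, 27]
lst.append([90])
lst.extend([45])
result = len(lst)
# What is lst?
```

After line 1: lst = [9, 27]
After line 2 (append adds [90] as single element): lst = [9, 27, [90]]
After line 3 (extend unpacks [45], adds 45): lst = [9, 27, [90], 45]
After line 4: result = len(lst) = 4

[9, 27, [90], 45]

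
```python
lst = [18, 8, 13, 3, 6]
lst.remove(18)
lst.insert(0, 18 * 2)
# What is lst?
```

After line 1: lst = [18, 8, 13, 3, 6]
After line 2 (remove first 18): lst = [8, 13, 3, 6]
After line 3 (insert 36 at index 0): lst = [36, 8, 13, 3, 6]

[36, 8, 13, 3, 6]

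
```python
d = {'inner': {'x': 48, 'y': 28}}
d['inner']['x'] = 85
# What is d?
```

After line 1: d = {'inner': {'x': 48, 'y': 28}}
After line 2 (inner x overwritten): d = {'inner': {'x': 85, 'y': 28}}

{'inner': {'x': 85, 'y': 28}}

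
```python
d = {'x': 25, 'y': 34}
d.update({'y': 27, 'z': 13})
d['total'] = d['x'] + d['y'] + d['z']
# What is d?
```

After line 1: d = {'x': 25, 'y': 34}
After line 2 (y overwritten, z added): d = {'x': 25, 'y': 27, 'z': 13}
After line 3 (total = 25 + 27 + 13 = 65): d = {'x': 25, 'y': 27, 'z': 13, 'total': 65}

{'x': 25, 'y': 27, 'z': 13, 'total': 65}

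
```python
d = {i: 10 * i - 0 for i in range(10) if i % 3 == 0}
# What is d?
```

{0: 0, 3: 30, 6: 60, 9: 90}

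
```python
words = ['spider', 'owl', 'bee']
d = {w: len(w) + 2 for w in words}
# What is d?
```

{'spider': 8, 'owl': 5, 'bee': 5}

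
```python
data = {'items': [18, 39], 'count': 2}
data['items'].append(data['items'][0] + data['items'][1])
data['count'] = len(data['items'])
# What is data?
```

After line 1: data = {'items': [18, 39], 'count': 2}
After line 2 (append 18 + 39 = 57): data = {'items': [18, 39, 57], 'count': 2}
After line 3 (count = len(items) = 3): data = {'items': [18, 39, 57], 'count': 3}

{'items': [18, 39, 57], 'count': 3}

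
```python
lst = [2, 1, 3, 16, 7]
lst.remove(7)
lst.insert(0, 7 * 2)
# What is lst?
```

After line 1: lst = [2, 1, 3, 16, 7]
After line 2 (remove first 7): lst = [2, 1, 3, 16]
After line 3 (insert 14 at index 0): lst = [14, 2, 1, 3, 16]

[14, 2, 1, 3, 16]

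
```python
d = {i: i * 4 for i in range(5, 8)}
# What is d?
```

{5: 20, 6: 24, 7: 28}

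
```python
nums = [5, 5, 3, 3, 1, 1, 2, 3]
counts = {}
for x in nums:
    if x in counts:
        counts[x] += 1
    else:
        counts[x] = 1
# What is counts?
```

Initial: counts = {}, nums = [5, 5, 3, 3, 1, 1, 2, 3]
See 5: counts = {5: 1}
See 5: counts = {5: 2}
See 3: counts = {5: 2, 3: 1}
See 3: counts = {5: 2, 3: 2}
See 1: counts = {5: 2, 3: 2, 1: 1}
See 1: counts = {5: 2, 3: 2, 1: 2}
See 2: counts = {5: 2, 3: 2, 1: 2, 2: 1}
See 3: counts = {5: 2, 3: 3, 1: 2, 2: 1}

{5: 2, 3: 3, 1: 2, 2: 1}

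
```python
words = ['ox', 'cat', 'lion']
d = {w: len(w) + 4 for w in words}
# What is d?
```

{'ox': 6, 'cat': 7, 'lion': 8}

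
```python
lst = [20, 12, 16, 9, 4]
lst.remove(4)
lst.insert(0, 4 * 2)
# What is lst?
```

After line 1: lst = [20, 12, 16, 9, 4]
After line 2 (remove first 4): lst = [20, 12, 16, 9]
After line 3 (insert 8 at index 0): lst = [8, 20, 12, 16, 9]

[8, 20, 12, 16, 9]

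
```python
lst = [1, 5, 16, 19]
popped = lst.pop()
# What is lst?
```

[1, 5, 16]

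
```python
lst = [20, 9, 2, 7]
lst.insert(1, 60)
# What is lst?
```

[20, 60, 9, 2, 7]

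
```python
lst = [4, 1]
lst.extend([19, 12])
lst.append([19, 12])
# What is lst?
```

After line 1: lst = [4, 1]
After line 2 (extend unpacks [19, 12]): lst = [4, 1, 19, 12]
After line 3 (append adds [19, 12] as single element): lst = [4, 1, 19, 12, [19, 12]]

[4, 1, 19, 12, [19, 12]]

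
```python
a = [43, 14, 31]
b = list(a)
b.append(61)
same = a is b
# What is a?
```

After line 1: a = [43, 14, 31]
After line 2 (b = list(a) is a shallow copy, new object): a = [43, 14, 31], b = [43, 14, 31]
After line 3 (append only mutates b): a = [43, 14, 31], b = [43, 14, 31, 61]
After line 4 (same = a is b; different objects -> False): same = False

[43, 14, 31]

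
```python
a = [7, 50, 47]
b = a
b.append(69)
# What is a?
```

After line 1: a = [7, 50, 47]
After line 2 (b = a is an alias, same object): a = [7, 50, 47], b = [7, 50, 47]
After line 3 (b.append mutates the shared list): a = [7, 50, 47, 69], b = [7, 50, 47, 69]

[7, 50, 47, 69]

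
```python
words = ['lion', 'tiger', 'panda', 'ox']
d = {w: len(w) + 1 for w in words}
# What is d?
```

{'lion': 5, 'tiger': 6, 'panda': 6, 'ox': 3}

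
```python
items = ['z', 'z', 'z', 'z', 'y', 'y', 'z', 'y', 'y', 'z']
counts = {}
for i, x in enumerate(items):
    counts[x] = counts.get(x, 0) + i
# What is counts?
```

Initial: counts = {}, items = ['z', 'z', 'z', 'z', 'y', 'y', 'z', 'y', 'y', 'z']
i=0, x='z': counts = {'z': 0}
i=1, x='z': counts = {'z': 1}
i=2, x='z': counts = {'z': 3}
i=3, x='z': counts = {'z': 6}
i=4, x='y': counts = {'z': 6, 'y': 4}
i=5, x='y': counts = {'z': 6, 'y': 9}
i=6, x='z': counts = {'z': 12, 'y': 9}
i=7, x='y': counts = {'z': 12, 'y': 16}
i=8, x='y': counts = {'z': 12, 'y': 24}
i=9, x='z': counts = {'z': 21, 'y': 24}

{'z': 21, 'y': 24}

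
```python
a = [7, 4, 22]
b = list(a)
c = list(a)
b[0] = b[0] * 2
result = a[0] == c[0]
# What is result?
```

After line 1: a = [7, 4, 22]
After line 2 (b = list(a), copy): a = [7, 4, 22], b = [7, 4, 22]
After line 3 (c = list(a) is a copy, new object): c = [7, 4, 22]
After line 4 (b[0] = 7 * 2 = 14; only b mutates (copy)): a = [7, 4, 22], b = [14, 4, 22], c = [7, 4, 22]
After line 5 (a[0] = 7, c[0] = 7; result = True)

True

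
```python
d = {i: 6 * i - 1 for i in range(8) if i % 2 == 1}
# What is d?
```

{1: 5, 3: 17, 5: 29, 7: 41}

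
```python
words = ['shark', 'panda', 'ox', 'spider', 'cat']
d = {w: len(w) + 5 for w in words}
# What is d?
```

{'shark': 10, 'panda': 10, 'ox': 7, 'spider': 11, 'cat': 8}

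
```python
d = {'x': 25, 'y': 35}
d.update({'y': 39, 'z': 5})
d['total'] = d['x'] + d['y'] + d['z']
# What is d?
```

After line 1: d = {'x': 25, 'y': 35}
After line 2 (y overwritten, z added): d = {'x': 25, 'y': 39, 'z': 5}
After line 3 (total = 25 + 39 + 5 = 69): d = {'x': 25, 'y': 39, 'z': 5, 'total': 69}

{'x': 25, 'y': 39, 'z': 5, 'total': 69}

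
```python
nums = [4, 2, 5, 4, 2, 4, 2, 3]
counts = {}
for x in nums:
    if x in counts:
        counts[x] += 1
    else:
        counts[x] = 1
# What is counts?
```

Initial: counts = {}, nums = [4, 2, 5, 4, 2, 4, 2, 3]
See 4: counts = {4: 1}
See 2: counts = {4: 1, 2: 1}
See 5: counts = {4: 1, 2: 1, 5: 1}
See 4: counts = {4: 2, 2: 1, 5: 1}
See 2: counts = {4: 2, 2: 2, 5: 1}
See 4: counts = {4: 3, 2: 2, 5: 1}
See 2: counts = {4: 3, 2: 3, 5: 1}
See 3: counts = {4: 3, 2: 3, 5: 1, 3: 1}

{4: 3, 2: 3, 5: 1, 3: 1}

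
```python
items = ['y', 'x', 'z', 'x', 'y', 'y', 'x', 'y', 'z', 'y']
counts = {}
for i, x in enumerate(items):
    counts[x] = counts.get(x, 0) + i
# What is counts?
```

Initial: counts = {}, items = ['y', 'x', 'z', 'x', 'y', 'y', 'x', 'y', 'z', 'y']
i=0, x='y': counts = {'y': 0}
i=1, x='x': counts = {'y': 0, 'x': 1}
i=2, x='z': counts = {'y': 0, 'x': 1, 'z': 2}
i=3, x='x': counts = {'y': 0, 'x': 4, 'z': 2}
i=4, x='y': counts = {'y': 4, 'x': 4, 'z': 2}
i=5, x='y': counts = {'y': 9, 'x': 4, 'z': 2}
i=6, x='x': counts = {'y': 9, 'x': 10, 'z': 2}
i=7, x='y': counts = {'y': 16, 'x': 10, 'z': 2}
i=8, x='z': counts = {'y': 16, 'x': 10, 'z': 10}
i=9, x='y': counts = {'y': 25, 'x': 10, 'z': 10}

{'y': 25, 'x': 10, 'z': 10}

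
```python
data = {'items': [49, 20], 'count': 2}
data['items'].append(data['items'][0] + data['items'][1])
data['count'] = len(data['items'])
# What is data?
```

After line 1: data = {'items': [49, 20], 'count': 2}
After line 2 (append 49 + 20 = 69): data = {'items': [49, 20, 69], 'count': 2}
After line 3 (count = len(items) = 3): data = {'items': [49, 20, 69], 'count': 3}

{'items': [49, 20, 69], 'count': 3}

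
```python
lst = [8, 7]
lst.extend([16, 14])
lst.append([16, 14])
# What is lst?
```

After line 1: lst = [8, 7]
After line 2 (extend unpacks [16, 14]): lst = [8, 7, 16, 14]
After line 3 (append adds [16, 14] as single element): lst = [8, 7, 16, 14, [16, 14]]

[8, 7, 16, 14, [16, 14]]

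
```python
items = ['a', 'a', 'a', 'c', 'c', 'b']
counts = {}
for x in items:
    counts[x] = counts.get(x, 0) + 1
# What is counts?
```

Initial: counts = {}, items = ['a', 'a', 'a', 'c', 'c', 'b']
See 'a': counts = {'a': 1}
See 'a': counts = {'a': 2}
See 'a': counts = {'a': 3}
See 'c': counts = {'a': 3, 'c': 1}
See 'c': counts = {'a': 3, 'c': 2}
See 'b': counts = {'a': 3, 'c': 2, 'b': 1}

{'a': 3, 'c': 2, 'b': 1}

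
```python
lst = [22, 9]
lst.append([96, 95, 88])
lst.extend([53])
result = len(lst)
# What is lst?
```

After line 1: lst = [22, 9]
After line 2 (append adds [96, 95, 88] as single element): lst = [22, 9, [96, 95, 88]]
After line 3 (extend unpacks [53], adds 53): lst = [22, 9, [96, 95, 88], 53]
After line 4: result = len(lst) = 4

[22, 9, [96, 95, 88], 53]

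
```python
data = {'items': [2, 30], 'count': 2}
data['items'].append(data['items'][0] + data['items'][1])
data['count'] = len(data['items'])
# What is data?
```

After line 1: data = {'items': [2, 30], 'count': 2}
After line 2 (append 2 + 30 = 32): data = {'items': [2, 30, 32], 'count': 2}
After line 3 (count = len(items) = 3): data = {'items': [2, 30, 32], 'count': 3}

{'items': [2, 30, 32], 'count': 3}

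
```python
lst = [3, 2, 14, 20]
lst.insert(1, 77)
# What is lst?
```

[3, 77, 2, 14, 20]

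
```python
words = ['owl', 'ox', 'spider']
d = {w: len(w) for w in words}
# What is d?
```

{'owl': 3, 'ox': 2, 'spider': 6}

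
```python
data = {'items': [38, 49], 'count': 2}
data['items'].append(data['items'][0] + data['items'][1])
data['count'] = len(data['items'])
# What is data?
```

After line 1: data = {'items': [38, 49], 'count': 2}
After line 2 (append 38 + 49 = 87): data = {'items': [38, 49, 87], 'count': 2}
After line 3 (count = len(items) = 3): data = {'items': [38, 49, 87], 'count': 3}

{'items': [38, 49, 87], 'count': 3}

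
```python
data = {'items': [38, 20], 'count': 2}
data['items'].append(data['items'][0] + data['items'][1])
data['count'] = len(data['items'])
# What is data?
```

After line 1: data = {'items': [38, 20], 'count': 2}
After line 2 (append 38 + 20 = 58): data = {'items': [38, 20, 58], 'count': 2}
After line 3 (count = len(items) = 3): data = {'items': [38, 20, 58], 'count': 3}

{'items': [38, 20, 58], 'count': 3}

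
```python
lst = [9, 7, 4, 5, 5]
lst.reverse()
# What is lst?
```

[5, 5, 4, 7, 9]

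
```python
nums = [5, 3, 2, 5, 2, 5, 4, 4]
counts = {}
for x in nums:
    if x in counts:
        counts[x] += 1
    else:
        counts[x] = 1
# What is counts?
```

Initial: counts = {}, nums = [5, 3, 2, 5, 2, 5, 4, 4]
See 5: counts = {5: 1}
See 3: counts = {5: 1, 3: 1}
See 2: counts = {5: 1, 3: 1, 2: 1}
See 5: counts = {5: 2, 3: 1, 2: 1}
See 2: counts = {5: 2, 3: 1, 2: 2}
See 5: counts = {5: 3, 3: 1, 2: 2}
See 4: counts = {5: 3, 3: 1, 2: 2, 4: 1}
See 4: counts = {5: 3, 3: 1, 2: 2, 4: 2}

{5: 3, 3: 1, 2: 2, 4: 2}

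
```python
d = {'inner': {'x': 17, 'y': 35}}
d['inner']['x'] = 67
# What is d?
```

After line 1: d = {'inner': {'x': 17, 'y': 35}}
After line 2 (inner x overwritten): d = {'inner': {'x': 67, 'y': 35}}

{'inner': {'x': 67, 'y': 35}}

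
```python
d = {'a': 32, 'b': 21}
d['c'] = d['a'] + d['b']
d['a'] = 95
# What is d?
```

After line 1: d = {'a': 32, 'b': 21}
After line 2 (d['c'] = 32 + 21): d = {'a': 32, 'b': 21, 'c': 53}
After line 3: d = {'a': 95, 'b': 21, 'c': 53}

{'a': 95, 'b': 21, 'c': 53}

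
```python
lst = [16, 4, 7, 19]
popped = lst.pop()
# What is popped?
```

19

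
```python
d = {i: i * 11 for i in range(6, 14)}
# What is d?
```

{6: 66, 7: 77, 8: 88, 9: 99, 10: 110, 11: 121, 12: 132, 13: 143}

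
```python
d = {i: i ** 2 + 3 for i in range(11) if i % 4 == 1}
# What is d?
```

{1: 4, 5: 28, 9: 84}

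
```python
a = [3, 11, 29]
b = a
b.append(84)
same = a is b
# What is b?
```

After line 1: a = [3, 11, 29]
After line 2 (b = a is an alias, same object): a = [3, 11, 29], b = [3, 11, 29]
After line 3 (b.append mutates the shared list): a = [3, 11, 29, 84], b = [3, 11, 29, 84]
After line 4 (same = a is b; same object -> True): same = True

[3, 11, 29, 84]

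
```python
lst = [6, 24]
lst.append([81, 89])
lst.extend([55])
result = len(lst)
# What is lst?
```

After line 1: lst = [6, 24]
After line 2 (append adds [81, 89] as single element): lst = [6, 24, [81, 89]]
After line 3 (extend unpacks [55], adds 55): lst = [6, 24, [81, 89], 55]
After line 4: result = len(lst) = 4

[6, 24, [81, 89], 55]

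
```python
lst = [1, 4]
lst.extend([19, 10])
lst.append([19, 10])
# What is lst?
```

After line 1: lst = [1, 4]
After line 2 (extend unpacks [19, 10]): lst = [1, 4, 19, 10]
After line 3 (append adds [19, 10] as single element): lst = [1, 4, 19, 10, [19, 10]]

[1, 4, 19, 10, [19, 10]]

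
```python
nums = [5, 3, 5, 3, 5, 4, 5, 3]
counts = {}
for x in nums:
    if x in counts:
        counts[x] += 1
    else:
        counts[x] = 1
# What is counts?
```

Initial: counts = {}, nums = [5, 3, 5, 3, 5, 4, 5, 3]
See 5: counts = {5: 1}
See 3: counts = {5: 1, 3: 1}
See 5: counts = {5: 2, 3: 1}
See 3: counts = {5: 2, 3: 2}
See 5: counts = {5: 3, 3: 2}
See 4: counts = {5: 3, 3: 2, 4: 1}
See 5: counts = {5: 4, 3: 2, 4: 1}
See 3: counts = {5: 4, 3: 3, 4: 1}

{5: 4, 3: 3, 4: 1}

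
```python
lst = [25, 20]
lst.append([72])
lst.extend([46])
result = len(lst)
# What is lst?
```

After line 1: lst = [25, 20]
After line 2 (append adds [72] as single element): lst = [25, 20, [72]]
After line 3 (extend unpacks [46], adds 46): lst = [25, 20, [72], 46]
After line 4: result = len(lst) = 4

[25, 20, [72], 46]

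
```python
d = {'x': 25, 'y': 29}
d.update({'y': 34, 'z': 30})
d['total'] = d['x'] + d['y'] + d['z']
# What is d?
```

After line 1: d = {'x': 25, 'y': 29}
After line 2 (y overwritten, z added): d = {'x': 25, 'y': 34, 'z': 30}
After line 3 (total = 25 + 34 + 30 = 89): d = {'x': 25, 'y': 34, 'z': 30, 'total': 89}

{'x': 25, 'y': 34, 'z': 30, 'total': 89}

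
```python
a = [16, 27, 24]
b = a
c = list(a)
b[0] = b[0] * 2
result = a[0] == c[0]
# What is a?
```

After line 1: a = [16, 27, 24]
After line 2 (b = a, alias): a = [16, 27, 24], b = [16, 27, 24]
After line 3 (c = list(a) is a copy, new object): c = [16, 27, 24]
After line 4 (b[0] = 16 * 2 = 32; mutates shared a/b): a = b = [32, 27, 24], c = [16, 27, 24]
After line 5 (a[0] = 32, c[0] = 16; result = False)

[32, 27, 24]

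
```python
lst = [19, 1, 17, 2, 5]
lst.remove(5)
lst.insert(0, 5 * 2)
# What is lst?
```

After line 1: lst = [19, 1, 17, 2, 5]
After line 2 (remove first 5): lst = [19, 1, 17, 2]
After line 3 (insert 10 at index 0): lst = [10, 19, 1, 17, 2]

[10, 19, 1, 17, 2]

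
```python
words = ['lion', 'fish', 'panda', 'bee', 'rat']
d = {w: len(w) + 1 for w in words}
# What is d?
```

{'lion': 5, 'fish': 5, 'panda': 6, 'bee': 4, 'rat': 4}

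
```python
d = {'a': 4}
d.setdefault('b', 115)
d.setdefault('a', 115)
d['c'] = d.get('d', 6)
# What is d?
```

After line 1: d = {'a': 4}
After line 2 (setdefault adds 'b'=115): d = {'a': 4, 'b': 115}
After line 3 (setdefault 'a' no-op, already exists): d = {'a': 4, 'b': 115}
After line 4 (get('d', 6) returns default since 'd' not in d): d = {'a': 4, 'b': 115, 'c': 6}

{'a': 4, 'b': 115, 'c': 6}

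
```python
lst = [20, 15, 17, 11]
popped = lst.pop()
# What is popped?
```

11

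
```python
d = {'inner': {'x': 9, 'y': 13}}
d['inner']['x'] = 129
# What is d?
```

After line 1: d = {'inner': {'x': 9, 'y': 13}}
After line 2 (inner x overwritten): d = {'inner': {'x': 129, 'y': 13}}

{'inner': {'x': 129, 'y': 13}}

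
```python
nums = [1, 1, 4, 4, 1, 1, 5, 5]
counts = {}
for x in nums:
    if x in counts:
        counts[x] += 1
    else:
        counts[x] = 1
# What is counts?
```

Initial: counts = {}, nums = [1, 1, 4, 4, 1, 1, 5, 5]
See 1: counts = {1: 1}
See 1: counts = {1: 2}
See 4: counts = {1: 2, 4: 1}
See 4: counts = {1: 2, 4: 2}
See 1: counts = {1: 3, 4: 2}
See 1: counts = {1: 4, 4: 2}
See 5: counts = {1: 4, 4: 2, 5: 1}
See 5: counts = {1: 4, 4: 2, 5: 2}

{1: 4, 4: 2, 5: 2}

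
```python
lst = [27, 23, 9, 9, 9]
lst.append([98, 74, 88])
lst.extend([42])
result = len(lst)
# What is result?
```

After line 1: lst = [27, 23, 9, 9, 9]
After line 2 (append adds [98, 74, 88] as single element): lst = [27, 23, 9, 9, 9, [98, 74, 88]]
After line 3 (extend unpacks [42], adds 42): lst = [27, 23, 9, 9, 9, [98, 74, 88], 42]
After line 4: result = len(lst) = 7

7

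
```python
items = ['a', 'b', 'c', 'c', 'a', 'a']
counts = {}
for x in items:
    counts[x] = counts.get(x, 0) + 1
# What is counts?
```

Initial: counts = {}, items = ['a', 'b', 'c', 'c', 'a', 'a']
See 'a': counts = {'a': 1}
See 'b': counts = {'a': 1, 'b': 1}
See 'c': counts = {'a': 1, 'b': 1, 'c': 1}
See 'c': counts = {'a': 1, 'b': 1, 'c': 2}
See 'a': counts = {'a': 2, 'b': 1, 'c': 2}
See 'a': counts = {'a': 3, 'b': 1, 'c': 2}

{'a': 3, 'b': 1, 'c': 2}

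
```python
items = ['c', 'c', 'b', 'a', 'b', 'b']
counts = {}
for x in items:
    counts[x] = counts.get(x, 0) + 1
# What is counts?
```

Initial: counts = {}, items = ['c', 'c', 'b', 'a', 'b', 'b']
See 'c': counts = {'c': 1}
See 'c': counts = {'c': 2}
See 'b': counts = {'c': 2, 'b': 1}
See 'a': counts = {'c': 2, 'b': 1, 'a': 1}
See 'b': counts = {'c': 2, 'b': 2, 'a': 1}
See 'b': counts = {'c': 2, 'b': 3, 'a': 1}

{'c': 2, 'b': 3, 'a': 1}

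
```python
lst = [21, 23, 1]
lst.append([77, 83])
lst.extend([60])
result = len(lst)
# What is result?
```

After line 1: lst = [21, 23, 1]
After line 2 (append adds [77, 83] as single element): lst = [21, 23, 1, [77, 83]]
After line 3 (extend unpacks [60], adds 60): lst = [21, 23, 1, [77, 83], 60]
After line 4: result = len(lst) = 5

5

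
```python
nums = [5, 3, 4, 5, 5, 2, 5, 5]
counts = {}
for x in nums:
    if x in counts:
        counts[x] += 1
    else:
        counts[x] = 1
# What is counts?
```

Initial: counts = {}, nums = [5, 3, 4, 5, 5, 2, 5, 5]
See 5: counts = {5: 1}
See 3: counts = {5: 1, 3: 1}
See 4: counts = {5: 1, 3: 1, 4: 1}
See 5: counts = {5: 2, 3: 1, 4: 1}
See 5: counts = {5: 3, 3: 1, 4: 1}
See 2: counts = {5: 3, 3: 1, 4: 1, 2: 1}
See 5: counts = {5: 4, 3: 1, 4: 1, 2: 1}
See 5: counts = {5: 5, 3: 1, 4: 1, 2: 1}

{5: 5, 3: 1, 4: 1, 2: 1}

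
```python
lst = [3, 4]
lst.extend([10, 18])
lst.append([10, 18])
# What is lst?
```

After line 1: lst = [3, 4]
After line 2 (extend unpacks [10, 18]): lst = [3, 4, 10, 18]
After line 3 (append adds [10, 18] as single element): lst = [3, 4, 10, 18, [10, 18]]

[3, 4, 10, 18, [10, 18]]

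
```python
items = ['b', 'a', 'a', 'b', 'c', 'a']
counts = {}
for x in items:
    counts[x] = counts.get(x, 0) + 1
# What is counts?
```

Initial: counts = {}, items = ['b', 'a', 'a', 'b', 'c', 'a']
See 'b': counts = {'b': 1}
See 'a': counts = {'b': 1, 'a': 1}
See 'a': counts = {'b': 1, 'a': 2}
See 'b': counts = {'b': 2, 'a': 2}
See 'c': counts = {'b': 2, 'a': 2, 'c': 1}
See 'a': counts = {'b': 2, 'a': 3, 'c': 1}

{'b': 2, 'a': 3, 'c': 1}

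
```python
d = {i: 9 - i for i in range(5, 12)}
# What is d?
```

{5: 4, 6: 3, 7: 2, 8: 1, 9: 0, 10: -1, 11: -2}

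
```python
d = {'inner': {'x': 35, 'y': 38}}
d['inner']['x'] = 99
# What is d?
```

After line 1: d = {'inner': {'x': 35, 'y': 38}}
After line 2 (inner x overwritten): d = {'inner': {'x': 99, 'y': 38}}

{'inner': {'x': 99, 'y': 38}}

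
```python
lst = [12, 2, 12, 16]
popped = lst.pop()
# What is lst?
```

[12, 2, 12]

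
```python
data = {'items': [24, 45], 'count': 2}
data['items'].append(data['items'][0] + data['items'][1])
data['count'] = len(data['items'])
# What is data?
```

After line 1: data = {'items': [24, 45], 'count': 2}
After line 2 (append 24 + 45 = 69): data = {'items': [24, 45, 69], 'count': 2}
After line 3 (count = len(items) = 3): data = {'items': [24, 45, 69], 'count': 3}

{'items': [24, 45, 69], 'count': 3}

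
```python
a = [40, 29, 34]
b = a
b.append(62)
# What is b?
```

After line 1: a = [40, 29, 34]
After line 2 (b = a is an alias, same object): a = [40, 29, 34], b = [40, 29, 34]
After line 3 (b.append mutates the shared list): a = [40, 29, 34, 62], b = [40, 29, 34, 62]

[40, 29, 34, 62]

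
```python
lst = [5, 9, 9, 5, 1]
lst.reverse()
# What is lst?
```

[1, 5, 9, 9, 5]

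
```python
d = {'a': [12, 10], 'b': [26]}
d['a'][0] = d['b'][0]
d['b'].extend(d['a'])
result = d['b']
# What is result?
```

After line 1: d = {'a': [12, 10], 'b': [26]}
After line 2 (a[0] = b[0] = 26): d = {'a': [26, 10], 'b': [26]}
After line 3 (b.extend(a) appends [26, 10]): d = {'a': [26, 10], 'b': [26, 26, 10]}
After line 4: result = d['b'] = [26, 26, 10]

[26, 26, 10]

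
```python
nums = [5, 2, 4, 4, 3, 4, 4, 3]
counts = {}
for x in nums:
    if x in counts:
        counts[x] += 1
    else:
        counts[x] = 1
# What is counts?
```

Initial: counts = {}, nums = [5, 2, 4, 4, 3, 4, 4, 3]
See 5: counts = {5: 1}
See 2: counts = {5: 1, 2: 1}
See 4: counts = {5: 1, 2: 1, 4: 1}
See 4: counts = {5: 1, 2: 1, 4: 2}
See 3: counts = {5: 1, 2: 1, 4: 2, 3: 1}
See 4: counts = {5: 1, 2: 1, 4: 3, 3: 1}
See 4: counts = {5: 1, 2: 1, 4: 4, 3: 1}
See 3: counts = {5: 1, 2: 1, 4: 4, 3: 2}

{5: 1, 2: 1, 4: 4, 3: 2}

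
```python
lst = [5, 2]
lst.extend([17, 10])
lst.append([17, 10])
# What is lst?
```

After line 1: lst = [5, 2]
After line 2 (extend unpacks [17, 10]): lst = [5, 2, 17, 10]
After line 3 (append adds [17, 10] as single element): lst = [5, 2, 17, 10, [17, 10]]

[5, 2, 17, 10, [17, 10]]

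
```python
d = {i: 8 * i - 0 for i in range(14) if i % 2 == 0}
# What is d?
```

{0: 0, 2: 16, 4: 32, 6: 48, 8: 64, 10: 80, 12: 96}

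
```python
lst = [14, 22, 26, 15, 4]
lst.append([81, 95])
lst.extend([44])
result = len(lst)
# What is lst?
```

After line 1: lst = [14, 22, 26, 15, 4]
After line 2 (append adds [81, 95] as single element): lst = [14, 22, 26, 15, 4, [81, 95]]
After line 3 (extend unpacks [44], adds 44): lst = [14, 22, 26, 15, 4, [81, 95], 44]
After line 4: result = len(lst) = 7

[14, 22, 26, 15, 4, [81, 95], 44]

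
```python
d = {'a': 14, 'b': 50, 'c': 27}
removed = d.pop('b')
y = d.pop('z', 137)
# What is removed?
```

After line 1: d = {'a': 14, 'b': 50, 'c': 27}
After line 2 (pop 'b' returns 50): d = {'a': 14, 'c': 27}, removed = 50
After line 3 (pop 'z' missing, returns default 137): d = {'a': 14, 'c': 27}, y = 137

50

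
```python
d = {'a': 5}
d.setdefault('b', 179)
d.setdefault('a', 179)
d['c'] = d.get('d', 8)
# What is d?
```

After line 1: d = {'a': 5}
After line 2 (setdefault adds 'b'=179): d = {'a': 5, 'b': 179}
After line 3 (setdefault 'a' no-op, already exists): d = {'a': 5, 'b': 179}
After line 4 (get('d', 8) returns default since 'd' not in d): d = {'a': 5, 'b': 179, 'c': 8}

{'a': 5, 'b': 179, 'c': 8}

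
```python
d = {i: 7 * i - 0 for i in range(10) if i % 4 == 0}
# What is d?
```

{0: 0, 4: 28, 8: 56}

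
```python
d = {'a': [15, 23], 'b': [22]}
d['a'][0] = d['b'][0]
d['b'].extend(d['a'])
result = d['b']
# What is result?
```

After line 1: d = {'a': [15, 23], 'b': [22]}
After line 2 (a[0] = b[0] = 22): d = {'a': [22, 23], 'b': [22]}
After line 3 (b.extend(a) appends [22, 23]): d = {'a': [22, 23], 'b': [22, 22, 23]}
After line 4: result = d['b'] = [22, 22, 23]

[22, 22, 23]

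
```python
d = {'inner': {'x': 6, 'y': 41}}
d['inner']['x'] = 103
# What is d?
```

After line 1: d = {'inner': {'x': 6, 'y': 41}}
After line 2 (inner x overwritten): d = {'inner': {'x': 103, 'y': 41}}

{'inner': {'x': 103, 'y': 41}}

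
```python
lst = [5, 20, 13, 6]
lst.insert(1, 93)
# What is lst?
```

[5, 93, 20, 13, 6]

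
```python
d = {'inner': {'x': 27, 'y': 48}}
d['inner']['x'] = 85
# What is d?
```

After line 1: d = {'inner': {'x': 27, 'y': 48}}
After line 2 (inner x overwritten): d = {'inner': {'x': 85, 'y': 48}}

{'inner': {'x': 85, 'y': 48}}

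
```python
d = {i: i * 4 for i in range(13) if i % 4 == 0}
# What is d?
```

{0: 0, 4: 16, 8: 32, 12: 48}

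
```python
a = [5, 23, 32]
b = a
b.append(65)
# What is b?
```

After line 1: a = [5, 23, 32]
After line 2 (b = a is an alias, same object): a = [5, 23, 32], b = [5, 23, 32]
After line 3 (b.append mutates the shared list): a = [5, 23, 32, 65], b = [5, 23, 32, 65]

[5, 23, 32, 65]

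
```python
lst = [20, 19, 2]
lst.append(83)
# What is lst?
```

[20, 19, 2, 83]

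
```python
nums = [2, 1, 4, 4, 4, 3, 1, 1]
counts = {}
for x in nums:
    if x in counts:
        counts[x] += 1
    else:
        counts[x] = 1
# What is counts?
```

Initial: counts = {}, nums = [2, 1, 4, 4, 4, 3, 1, 1]
See 2: counts = {2: 1}
See 1: counts = {2: 1, 1: 1}
See 4: counts = {2: 1, 1: 1, 4: 1}
See 4: counts = {2: 1, 1: 1, 4: 2}
See 4: counts = {2: 1, 1: 1, 4: 3}
See 3: counts = {2: 1, 1: 1, 4: 3, 3: 1}
See 1: counts = {2: 1, 1: 2, 4: 3, 3: 1}
See 1: counts = {2: 1, 1: 3, 4: 3, 3: 1}

{2: 1, 1: 3, 4: 3, 3: 1}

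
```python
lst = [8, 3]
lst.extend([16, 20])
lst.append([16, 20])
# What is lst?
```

After line 1: lst = [8, 3]
After line 2 (extend unpacks [16, 20]): lst = [8, 3, 16, 20]
After line 3 (append adds [16, 20] as single element): lst = [8, 3, 16, 20, [16, 20]]

[8, 3, 16, 20, [16, 20]]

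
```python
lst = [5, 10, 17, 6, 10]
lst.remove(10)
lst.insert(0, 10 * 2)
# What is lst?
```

After line 1: lst = [5, 10, 17, 6, 10]
After line 2 (remove first 10): lst = [5, 17, 6, 10]
After line 3 (insert 20 at index 0): lst = [20, 5, 17, 6, 10]

[20, 5, 17, 6, 10]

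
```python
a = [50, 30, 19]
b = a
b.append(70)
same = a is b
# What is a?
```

After line 1: a = [50, 30, 19]
After line 2 (b = a is an alias, same object): a = [50, 30, 19], b = [50, 30, 19]
After line 3 (b.append mutates the shared list): a = [50, 30, 19, 70], b = [50, 30, 19, 70]
After line 4 (same = a is b; same object -> True): same = True

[50, 30, 19, 70]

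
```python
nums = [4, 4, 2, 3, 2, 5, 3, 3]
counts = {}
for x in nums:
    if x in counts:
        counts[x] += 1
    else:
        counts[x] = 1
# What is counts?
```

Initial: counts = {}, nums = [4, 4, 2, 3, 2, 5, 3, 3]
See 4: counts = {4: 1}
See 4: counts = {4: 2}
See 2: counts = {4: 2, 2: 1}
See 3: counts = {4: 2, 2: 1, 3: 1}
See 2: counts = {4: 2, 2: 2, 3: 1}
See 5: counts = {4: 2, 2: 2, 3: 1, 5: 1}
See 3: counts = {4: 2, 2: 2, 3: 2, 5: 1}
See 3: counts = {4: 2, 2: 2, 3: 3, 5: 1}

{4: 2, 2: 2, 3: 3, 5: 1}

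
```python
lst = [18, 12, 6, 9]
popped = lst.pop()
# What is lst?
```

[18, 12, 6]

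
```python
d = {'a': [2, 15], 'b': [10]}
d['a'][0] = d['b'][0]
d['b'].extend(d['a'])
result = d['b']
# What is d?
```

After line 1: d = {'a': [2, 15], 'b': [10]}
After line 2 (a[0] = b[0] = 10): d = {'a': [10, 15], 'b': [10]}
After line 3 (b.extend(a) appends [10, 15]): d = {'a': [10, 15], 'b': [10, 10, 15]}
After line 4: result = d['b'] = [10, 10, 15]

{'a': [10, 15], 'b': [10, 10, 15]}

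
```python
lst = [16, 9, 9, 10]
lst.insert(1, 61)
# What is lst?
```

[16, 61, 9, 9, 10]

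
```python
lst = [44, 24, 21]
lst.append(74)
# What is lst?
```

[44, 24, 21, 74]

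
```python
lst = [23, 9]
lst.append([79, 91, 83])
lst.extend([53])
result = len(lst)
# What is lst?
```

After line 1: lst = [23, 9]
After line 2 (append adds [79, 91, 83] as single element): lst = [23, 9, [79, 91, 83]]
After line 3 (extend unpacks [53], adds 53): lst = [23, 9, [79, 91, 83], 53]
After line 4: result = len(lst) = 4

[23, 9, [79, 91, 83], 53]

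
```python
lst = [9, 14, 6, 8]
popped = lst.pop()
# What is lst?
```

[9, 14, 6]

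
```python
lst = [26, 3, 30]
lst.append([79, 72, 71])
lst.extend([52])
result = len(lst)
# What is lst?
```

After line 1: lst = [26, 3, 30]
After line 2 (append adds [79, 72, 71] as single element): lst = [26, 3, 30, [79, 72, 71]]
After line 3 (extend unpacks [52], adds 52): lst = [26, 3, 30, [79, 72, 71], 52]
After line 4: result = len(lst) = 5

[26, 3, 30, [79, 72, 71], 52]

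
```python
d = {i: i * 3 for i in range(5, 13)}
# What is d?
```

{5: 15, 6: 18, 7: 21, 8: 24, 9: 27, 10: 30, 11: 33, 12: 36}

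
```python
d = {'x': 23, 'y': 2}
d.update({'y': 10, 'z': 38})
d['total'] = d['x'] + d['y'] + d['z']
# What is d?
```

After line 1: d = {'x': 23, 'y': 2}
After line 2 (y overwritten, z added): d = {'x': 23, 'y': 10, 'z': 38}
After line 3 (total = 23 + 10 + 38 = 71): d = {'x': 23, 'y': 10, 'z': 38, 'total': 71}

{'x': 23, 'y': 10, 'z': 38, 'total': 71}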